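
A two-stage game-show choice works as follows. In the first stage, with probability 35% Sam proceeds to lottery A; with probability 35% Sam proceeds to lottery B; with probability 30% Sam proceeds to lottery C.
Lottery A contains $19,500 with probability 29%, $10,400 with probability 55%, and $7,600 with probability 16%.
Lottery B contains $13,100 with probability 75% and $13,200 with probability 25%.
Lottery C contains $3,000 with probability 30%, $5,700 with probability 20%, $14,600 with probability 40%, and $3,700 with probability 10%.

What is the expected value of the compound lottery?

EV(A) = 0.29 × 19500 + 0.55 × 10400 + 0.16 × 7600 = 5655 + 5720 + 1216 = 12591
EV(B) = 0.75 × 13100 + 0.25 × 13200 = 9825 + 3300 = 13125
EV(C) = 0.3 × 3000 + 0.2 × 5700 + 0.4 × 14600 + 0.1 × 3700 = 900 + 1140 + 5840 + 370 = 8250
Overall = 0.35 × 12591 + 0.35 × 13125 + 0.3 × 8250 = 4406.85 + 4593.75 + 2475 = 11475.6

$11,475.60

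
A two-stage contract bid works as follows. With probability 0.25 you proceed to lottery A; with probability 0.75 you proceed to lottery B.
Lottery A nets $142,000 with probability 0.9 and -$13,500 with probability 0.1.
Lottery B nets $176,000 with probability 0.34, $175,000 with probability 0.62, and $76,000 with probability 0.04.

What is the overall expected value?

$160,147.50

EV(A) = 0.9 × 142000 + 0.1 × (-13500) = 127800 − 1350 = 126450
EV(B) = 0.34 × 176000 + 0.62 × 175000 + 0.04 × 76000 = 59840 + 108500 + 3040 = 171380
Overall = 0.25 × 126450 + 0.75 × 171380 = 31612.5 + 128535 = 160147.5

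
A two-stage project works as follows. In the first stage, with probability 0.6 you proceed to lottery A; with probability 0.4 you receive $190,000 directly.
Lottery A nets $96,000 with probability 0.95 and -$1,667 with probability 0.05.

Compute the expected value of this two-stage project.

EV(A) = 0.95 × 96000 + 0.05 × (-1667) = 91200 − 83.35 = 91116.65
Branch B: 190000 (certain)
Overall = 0.6 × 91116.65 + 0.4 × 190000 = 54669.99 + 76000 = 130669.99

$130,669.99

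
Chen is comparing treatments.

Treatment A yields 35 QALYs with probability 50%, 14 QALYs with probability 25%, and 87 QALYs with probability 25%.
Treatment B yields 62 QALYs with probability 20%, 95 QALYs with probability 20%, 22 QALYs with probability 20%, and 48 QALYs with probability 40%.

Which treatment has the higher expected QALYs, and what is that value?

Treatment B (55 QALYs)

Treatment A = 0.5 × 35 + 0.25 × 14 + 0.25 × 87 = 17.5 + 3.5 + 21.75 = 42.75
Treatment B = 0.2 × 62 + 0.2 × 95 + 0.2 × 22 + 0.4 × 48 = 12.4 + 19 + 4.4 + 19.2 = 55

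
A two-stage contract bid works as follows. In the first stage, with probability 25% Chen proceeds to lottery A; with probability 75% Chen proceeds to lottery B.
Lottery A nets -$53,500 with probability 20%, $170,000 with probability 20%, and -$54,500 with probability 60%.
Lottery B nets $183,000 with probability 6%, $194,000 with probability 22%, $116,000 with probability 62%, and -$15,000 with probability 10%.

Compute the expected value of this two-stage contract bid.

$90,710

EV(A) = 0.2 × (-53500) + 0.2 × 170000 + 0.6 × (-54500) = -10700 + 34000 − 32700 = -9400
EV(B) = 0.06 × 183000 + 0.22 × 194000 + 0.62 × 116000 + 0.1 × (-15000) = 10980 + 42680 + 71920 − 1500 = 124080
Overall = 0.25 × (-9400) + 0.75 × 124080 = -2350 + 93060 = 90710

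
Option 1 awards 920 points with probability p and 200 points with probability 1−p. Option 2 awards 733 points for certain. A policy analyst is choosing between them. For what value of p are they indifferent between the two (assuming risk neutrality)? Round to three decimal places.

p = 0.740

p·920 + (1−p)·200 = 733
720p + 200 = 733
p = (733 − 200) / 720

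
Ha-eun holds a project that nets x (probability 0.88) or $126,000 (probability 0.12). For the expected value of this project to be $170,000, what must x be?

x = $176,000

0.88·x + 0.12·126000 = 170000
0.88·x = 170000 − 15120 = 154880
x = 154880 / 0.88 = 176000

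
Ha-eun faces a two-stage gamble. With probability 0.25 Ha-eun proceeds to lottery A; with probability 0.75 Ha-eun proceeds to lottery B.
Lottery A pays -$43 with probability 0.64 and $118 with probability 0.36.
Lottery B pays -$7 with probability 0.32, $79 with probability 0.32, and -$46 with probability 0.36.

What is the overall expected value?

$8.60

EV(A) = 0.64 × (-43) + 0.36 × 118 = -27.52 + 42.48 = 14.96
EV(B) = 0.32 × (-7) + 0.32 × 79 + 0.36 × (-46) = -2.24 + 25.28 − 16.56 = 6.48
Overall = 0.25 × 14.96 + 0.75 × 6.48 = 3.74 + 4.86 = 8.6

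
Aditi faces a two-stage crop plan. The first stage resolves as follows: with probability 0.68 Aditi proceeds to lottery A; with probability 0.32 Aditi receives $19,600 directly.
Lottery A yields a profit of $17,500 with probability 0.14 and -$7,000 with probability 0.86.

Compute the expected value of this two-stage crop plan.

$3,844.40

EV(A) = 0.14 × 17500 + 0.86 × (-7000) = 2450 − 6020 = -3570
Branch B: 19600 (certain)
Overall = 0.68 × (-3570) + 0.32 × 19600 = -2427.6 + 6272 = 3844.4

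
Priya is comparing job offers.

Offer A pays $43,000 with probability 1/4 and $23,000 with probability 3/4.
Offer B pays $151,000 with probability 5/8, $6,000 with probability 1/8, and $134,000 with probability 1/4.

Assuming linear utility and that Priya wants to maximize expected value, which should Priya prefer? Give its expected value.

Offer B ($128,625)

Offer A = 1/4 × 43000 + 3/4 × 23000 = 10750 + 17250 = 28000
Offer B = 5/8 × 151000 + 1/8 × 6000 + 1/4 × 134000 = 94375 + 750 + 33500 = 128625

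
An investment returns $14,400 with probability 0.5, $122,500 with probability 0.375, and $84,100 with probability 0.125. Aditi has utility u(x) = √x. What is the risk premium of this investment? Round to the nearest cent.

$11,893.75

E[u] = 0.5·√14400 + 0.375·√122500 + 0.125·√84100 = 0.5·120 + 0.375·350 + 0.125·290 = 227.5
CE = (227.5)² = 51756.25
Risk premium = EV − CE = 63650 − 51756.25 = 11893.75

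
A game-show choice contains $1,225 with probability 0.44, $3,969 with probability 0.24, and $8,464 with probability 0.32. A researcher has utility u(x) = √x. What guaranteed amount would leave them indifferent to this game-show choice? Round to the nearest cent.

E[u] = 0.44·√1225 + 0.24·√3969 + 0.32·√8464 = 0.44·35 + 0.24·63 + 0.32·92 = 59.96
CE = (59.96)² = 3595.2016

$3,595.20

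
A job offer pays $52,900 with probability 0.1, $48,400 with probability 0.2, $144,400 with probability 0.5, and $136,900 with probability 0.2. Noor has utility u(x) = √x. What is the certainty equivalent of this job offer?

$109,561

E[u] = 0.1·√52900 + 0.2·√48400 + 0.5·√144400 + 0.2·√136900 = 0.1·230 + 0.2·220 + 0.5·380 + 0.2·370 = 331
CE = (331)² = 109561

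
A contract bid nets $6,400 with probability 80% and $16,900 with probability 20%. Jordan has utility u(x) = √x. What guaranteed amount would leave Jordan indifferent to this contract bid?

$8,100

E[u] = 0.8·√6400 + 0.2·√16900 = 0.8·80 + 0.2·130 = 90
CE = (90)² = 8100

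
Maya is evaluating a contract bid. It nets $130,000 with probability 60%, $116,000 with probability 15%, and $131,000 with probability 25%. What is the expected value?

EV = 0.6 × 130000 + 0.15 × 116000 + 0.25 × 131000 = 78000 + 17400 + 32750 = 128150

$128,150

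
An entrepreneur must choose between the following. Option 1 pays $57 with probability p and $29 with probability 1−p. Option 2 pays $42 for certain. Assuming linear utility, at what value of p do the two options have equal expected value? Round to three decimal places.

p = 0.464

p·57 + (1−p)·29 = 42
28p + 29 = 42
p = (42 − 29) / 28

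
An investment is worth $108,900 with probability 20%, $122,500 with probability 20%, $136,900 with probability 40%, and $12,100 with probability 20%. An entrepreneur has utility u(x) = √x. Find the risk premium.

$9,824

E[u] = 0.2·√108900 + 0.2·√122500 + 0.4·√136900 + 0.2·√12100 = 0.2·330 + 0.2·350 + 0.4·370 + 0.2·110 = 306
CE = (306)² = 93636
Risk premium = EV − CE = 103460 − 93636 = 9824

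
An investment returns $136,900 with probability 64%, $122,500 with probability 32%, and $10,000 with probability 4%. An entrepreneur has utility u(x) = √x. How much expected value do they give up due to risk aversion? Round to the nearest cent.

$2,748.16

E[u] = 0.64·√136900 + 0.32·√122500 + 0.04·√10000 = 0.64·370 + 0.32·350 + 0.04·100 = 352.8
CE = (352.8)² = 124467.84
Risk premium = EV − CE = 127216 − 124467.84 = 2748.16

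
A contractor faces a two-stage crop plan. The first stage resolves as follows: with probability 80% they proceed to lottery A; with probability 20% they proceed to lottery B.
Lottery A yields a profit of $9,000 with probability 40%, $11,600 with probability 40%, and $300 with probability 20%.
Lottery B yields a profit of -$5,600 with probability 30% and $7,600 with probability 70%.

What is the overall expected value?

$7,368

EV(A) = 0.4 × 9000 + 0.4 × 11600 + 0.2 × 300 = 3600 + 4640 + 60 = 8300
EV(B) = 0.3 × (-5600) + 0.7 × 7600 = -1680 + 5320 = 3640
Overall = 0.8 × 8300 + 0.2 × 3640 = 6640 + 728 = 7368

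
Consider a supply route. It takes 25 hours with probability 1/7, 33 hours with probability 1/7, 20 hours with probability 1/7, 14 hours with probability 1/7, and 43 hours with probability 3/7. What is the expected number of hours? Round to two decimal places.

31.57 hours

EV = 1/7 × 25 + 1/7 × 33 + 1/7 × 20 + 1/7 × 14 + 3/7 × 43 = 3.5714 + 4.7143 + 2.8571 + 2 + 18.4286 = 31.5714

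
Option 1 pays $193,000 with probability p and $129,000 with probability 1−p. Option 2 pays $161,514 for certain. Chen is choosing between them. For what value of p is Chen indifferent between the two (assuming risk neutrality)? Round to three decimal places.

p = 0.508

p·193000 + (1−p)·129000 = 161514
64000p + 129000 = 161514
p = (161514 − 129000) / 64000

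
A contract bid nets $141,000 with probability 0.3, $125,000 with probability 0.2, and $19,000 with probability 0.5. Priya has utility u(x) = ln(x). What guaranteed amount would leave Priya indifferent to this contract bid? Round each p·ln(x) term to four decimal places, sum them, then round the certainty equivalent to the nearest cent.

$50,528.86

E[u] = 0.3·ln(141000) + 0.2·ln(125000) + 0.5·ln(19000) = 3.5570 + 2.3472 + 4.9261 = 10.8303
CE = e^10.8303 ≈ 50528.86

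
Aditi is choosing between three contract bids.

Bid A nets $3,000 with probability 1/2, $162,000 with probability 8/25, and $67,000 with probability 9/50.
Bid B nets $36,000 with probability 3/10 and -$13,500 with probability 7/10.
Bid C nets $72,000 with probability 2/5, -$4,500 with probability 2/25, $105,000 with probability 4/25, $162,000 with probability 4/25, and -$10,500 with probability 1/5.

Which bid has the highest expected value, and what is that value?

Bid A = 1/2 × 3000 + 8/25 × 162000 + 9/50 × 67000 = 1500 + 51840 + 12060 = 65400
Bid B = 3/10 × 36000 + 7/10 × (-13500) = 10800 − 9450 = 1350
Bid C = 2/5 × 72000 + 2/25 × (-4500) + 4/25 × 105000 + 4/25 × 162000 + 1/5 × (-10500) = 28800 − 360 + 16800 + 25920 − 2100 = 69060

Bid C ($69,060)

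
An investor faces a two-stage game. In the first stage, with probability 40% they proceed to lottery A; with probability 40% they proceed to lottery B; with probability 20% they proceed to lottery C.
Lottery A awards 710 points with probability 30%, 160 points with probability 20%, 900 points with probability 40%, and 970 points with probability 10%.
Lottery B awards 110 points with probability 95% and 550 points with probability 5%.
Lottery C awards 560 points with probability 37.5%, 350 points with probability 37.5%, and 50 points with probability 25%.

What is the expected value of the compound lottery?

EV(A) = 0.3 × 710 + 0.2 × 160 + 0.4 × 900 + 0.1 × 970 = 213 + 32 + 360 + 97 = 702
EV(B) = 0.95 × 110 + 0.05 × 550 = 104.5 + 27.5 = 132
EV(C) = 0.375 × 560 + 0.375 × 350 + 0.25 × 50 = 210 + 131.25 + 12.5 = 353.75
Overall = 0.4 × 702 + 0.4 × 132 + 0.2 × 353.75 = 280.8 + 52.8 + 70.75 = 404.35

404.35 points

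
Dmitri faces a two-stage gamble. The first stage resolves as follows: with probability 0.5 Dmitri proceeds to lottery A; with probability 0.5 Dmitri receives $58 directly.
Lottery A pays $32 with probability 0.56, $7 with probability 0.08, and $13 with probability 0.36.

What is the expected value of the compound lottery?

$40.58

EV(A) = 0.56 × 32 + 0.08 × 7 + 0.36 × 13 = 17.92 + 0.56 + 4.68 = 23.16
Branch B: 58 (certain)
Overall = 0.5 × 23.16 + 0.5 × 58 = 11.58 + 29 = 40.58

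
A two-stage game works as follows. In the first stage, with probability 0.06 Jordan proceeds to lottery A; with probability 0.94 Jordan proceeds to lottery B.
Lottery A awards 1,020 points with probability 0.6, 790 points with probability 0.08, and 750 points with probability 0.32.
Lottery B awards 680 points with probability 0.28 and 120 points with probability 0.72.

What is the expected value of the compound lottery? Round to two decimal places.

315.10 points

EV(A) = 0.6 × 1020 + 0.08 × 790 + 0.32 × 750 = 612 + 63.2 + 240 = 915.2
EV(B) = 0.28 × 680 + 0.72 × 120 = 190.4 + 86.4 = 276.8
Overall = 0.06 × 915.2 + 0.94 × 276.8 = 54.912 + 260.192 = 315.104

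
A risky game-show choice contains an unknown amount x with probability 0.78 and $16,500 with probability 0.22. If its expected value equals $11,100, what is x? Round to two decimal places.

0.78·x + 0.22·16500 = 11100
0.78·x = 11100 − 3630 = 7470
x = 7470 / 0.78 = 9576.9231

x = $9,576.92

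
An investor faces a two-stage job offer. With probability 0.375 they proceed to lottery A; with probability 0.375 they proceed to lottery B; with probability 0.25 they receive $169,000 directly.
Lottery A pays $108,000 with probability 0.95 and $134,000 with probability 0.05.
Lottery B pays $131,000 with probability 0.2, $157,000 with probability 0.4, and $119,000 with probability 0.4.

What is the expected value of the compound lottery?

$134,462.50

EV(A) = 0.95 × 108000 + 0.05 × 134000 = 102600 + 6700 = 109300
EV(B) = 0.2 × 131000 + 0.4 × 157000 + 0.4 × 119000 = 26200 + 62800 + 47600 = 136600
Branch C: 169000 (certain)
Overall = 0.375 × 109300 + 0.375 × 136600 + 0.25 × 169000 = 40987.5 + 51225 + 42250 = 134462.5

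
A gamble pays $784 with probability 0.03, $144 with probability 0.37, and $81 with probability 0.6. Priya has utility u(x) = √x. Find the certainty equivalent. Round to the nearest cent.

E[u] = 0.03·√784 + 0.37·√144 + 0.6·√81 = 0.03·28 + 0.37·12 + 0.6·9 = 10.68
CE = (10.68)² = 114.0624

$114.06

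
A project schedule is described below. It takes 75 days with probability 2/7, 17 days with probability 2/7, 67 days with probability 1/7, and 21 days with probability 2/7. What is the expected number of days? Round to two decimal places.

EV = 2/7 × 75 + 2/7 × 17 + 1/7 × 67 + 2/7 × 21 = 21.4286 + 4.8571 + 9.5714 + 6 = 41.8571

41.86 days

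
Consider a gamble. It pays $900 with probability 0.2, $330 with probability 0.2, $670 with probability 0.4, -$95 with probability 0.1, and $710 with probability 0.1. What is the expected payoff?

EV = 0.2 × 900 + 0.2 × 330 + 0.4 × 670 + 0.1 × (-95) + 0.1 × 710 = 180 + 66 + 268 − 9.5 + 71 = 575.5

$575.50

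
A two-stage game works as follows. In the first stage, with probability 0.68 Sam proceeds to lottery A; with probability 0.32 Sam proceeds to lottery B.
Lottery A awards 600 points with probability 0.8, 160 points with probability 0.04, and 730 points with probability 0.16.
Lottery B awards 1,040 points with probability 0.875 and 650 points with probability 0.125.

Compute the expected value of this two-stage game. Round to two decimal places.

727.38 points

EV(A) = 0.8 × 600 + 0.04 × 160 + 0.16 × 730 = 480 + 6.4 + 116.8 = 603.2
EV(B) = 0.875 × 1040 + 0.125 × 650 = 910 + 81.25 = 991.25
Overall = 0.68 × 603.2 + 0.32 × 991.25 = 410.176 + 317.2 = 727.376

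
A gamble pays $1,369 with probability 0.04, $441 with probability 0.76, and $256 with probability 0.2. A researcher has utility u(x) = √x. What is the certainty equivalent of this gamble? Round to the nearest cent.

E[u] = 0.04·√1369 + 0.76·√441 + 0.2·√256 = 0.04·37 + 0.76·21 + 0.2·16 = 20.64
CE = (20.64)² = 426.0096

$426.01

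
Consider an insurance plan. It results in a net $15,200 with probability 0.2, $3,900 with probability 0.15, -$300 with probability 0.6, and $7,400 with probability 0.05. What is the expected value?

EV = 0.2 × 15200 + 0.15 × 3900 + 0.6 × (-300) + 0.05 × 7400 = 3040 + 585 − 180 + 370 = 3815

$3,815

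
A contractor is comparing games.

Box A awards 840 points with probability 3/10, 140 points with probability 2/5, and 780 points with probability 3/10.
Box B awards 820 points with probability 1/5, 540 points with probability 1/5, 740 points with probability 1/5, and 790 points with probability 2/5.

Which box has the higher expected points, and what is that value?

Box A = 3/10 × 840 + 2/5 × 140 + 3/10 × 780 = 252 + 56 + 234 = 542
Box B = 1/5 × 820 + 1/5 × 540 + 1/5 × 740 + 2/5 × 790 = 164 + 108 + 148 + 316 = 736

Box B (736 points)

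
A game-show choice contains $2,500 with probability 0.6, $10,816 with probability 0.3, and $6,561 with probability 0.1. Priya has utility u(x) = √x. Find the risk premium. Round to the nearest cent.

E[u] = 0.6·√2500 + 0.3·√10816 + 0.1·√6561 = 0.6·50 + 0.3·104 + 0.1·81 = 69.3
CE = (69.3)² = 4802.49
Risk premium = EV − CE = 5400.9 − 4802.49 = 598.41

$598.41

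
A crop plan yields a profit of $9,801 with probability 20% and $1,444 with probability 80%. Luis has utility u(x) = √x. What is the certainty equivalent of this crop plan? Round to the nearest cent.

$2,520.04

E[u] = 0.2·√9801 + 0.8·√1444 = 0.2·99 + 0.8·38 = 50.2
CE = (50.2)² = 2520.04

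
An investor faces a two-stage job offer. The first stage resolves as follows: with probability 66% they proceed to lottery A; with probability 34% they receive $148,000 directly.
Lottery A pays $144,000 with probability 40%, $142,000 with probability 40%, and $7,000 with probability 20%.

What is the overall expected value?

EV(A) = 0.4 × 144000 + 0.4 × 142000 + 0.2 × 7000 = 57600 + 56800 + 1400 = 115800
Branch B: 148000 (certain)
Overall = 0.66 × 115800 + 0.34 × 148000 = 76428 + 50320 = 126748

$126,748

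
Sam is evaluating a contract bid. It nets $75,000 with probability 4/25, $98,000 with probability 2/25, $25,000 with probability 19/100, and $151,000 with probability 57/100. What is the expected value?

$110,660

EV = 4/25 × 75000 + 2/25 × 98000 + 19/100 × 25000 + 57/100 × 151000 = 12000 + 7840 + 4750 + 86070 = 110660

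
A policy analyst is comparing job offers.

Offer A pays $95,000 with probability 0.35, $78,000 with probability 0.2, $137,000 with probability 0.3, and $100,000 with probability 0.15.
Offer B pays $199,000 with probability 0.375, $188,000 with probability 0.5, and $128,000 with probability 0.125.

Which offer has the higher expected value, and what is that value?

Offer A = 0.35 × 95000 + 0.2 × 78000 + 0.3 × 137000 + 0.15 × 100000 = 33250 + 15600 + 41100 + 15000 = 104950
Offer B = 0.375 × 199000 + 0.5 × 188000 + 0.125 × 128000 = 74625 + 94000 + 16000 = 184625

Offer B ($184,625)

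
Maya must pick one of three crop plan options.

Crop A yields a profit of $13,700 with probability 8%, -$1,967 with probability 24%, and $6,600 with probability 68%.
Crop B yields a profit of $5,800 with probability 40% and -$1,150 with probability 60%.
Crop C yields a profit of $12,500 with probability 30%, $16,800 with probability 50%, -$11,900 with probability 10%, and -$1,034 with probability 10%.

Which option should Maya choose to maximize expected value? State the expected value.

Crop A = 0.08 × 13700 + 0.24 × (-1967) + 0.68 × 6600 = 1096 − 472.08 + 4488 = 5111.92
Crop B = 0.4 × 5800 + 0.6 × (-1150) = 2320 − 690 = 1630
Crop C = 0.3 × 12500 + 0.5 × 16800 + 0.1 × (-11900) + 0.1 × (-1034) = 3750 + 8400 − 1190 − 103.4 = 10856.6

Crop C ($10,856.60)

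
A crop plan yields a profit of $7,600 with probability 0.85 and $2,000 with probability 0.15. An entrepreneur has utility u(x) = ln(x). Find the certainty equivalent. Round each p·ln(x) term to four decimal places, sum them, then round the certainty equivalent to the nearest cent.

$6,220.47

E[u] = 0.85·ln(7600) + 0.15·ln(2000) = 7.5955 + 1.1401 = 8.7356
CE = e^8.7356 ≈ 6220.47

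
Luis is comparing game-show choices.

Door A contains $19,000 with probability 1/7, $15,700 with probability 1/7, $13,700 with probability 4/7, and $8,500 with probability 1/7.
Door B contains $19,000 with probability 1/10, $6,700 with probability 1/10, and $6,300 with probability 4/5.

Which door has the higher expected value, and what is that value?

Door A = 1/7 × 19000 + 1/7 × 15700 + 4/7 × 13700 + 1/7 × 8500 = 2714.2857 + 2242.8571 + 7828.5714 + 1214.2857 = 14000
Door B = 1/10 × 19000 + 1/10 × 6700 + 4/5 × 6300 = 1900 + 670 + 5040 = 7610

Door A ($14,000)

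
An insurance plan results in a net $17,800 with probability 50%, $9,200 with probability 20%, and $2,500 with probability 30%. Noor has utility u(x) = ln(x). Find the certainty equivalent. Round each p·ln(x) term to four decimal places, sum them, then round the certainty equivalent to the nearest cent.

E[u] = 0.5·ln(17800) + 0.2·ln(9200) + 0.3·ln(2500) = 4.8935 + 1.8254 + 2.3472 = 9.0661
CE = e^9.0661 ≈ 8656.80

$8,656.80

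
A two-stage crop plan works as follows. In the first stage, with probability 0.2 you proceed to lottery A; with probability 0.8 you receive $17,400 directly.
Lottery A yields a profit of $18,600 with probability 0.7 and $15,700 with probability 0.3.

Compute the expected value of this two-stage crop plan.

$17,466

EV(A) = 0.7 × 18600 + 0.3 × 15700 = 13020 + 4710 = 17730
Branch B: 17400 (certain)
Overall = 0.2 × 17730 + 0.8 × 17400 = 3546 + 13920 = 17466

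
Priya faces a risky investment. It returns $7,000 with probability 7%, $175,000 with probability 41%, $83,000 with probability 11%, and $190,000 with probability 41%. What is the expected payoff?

$159,270

EV = 0.07 × 7000 + 0.41 × 175000 + 0.11 × 83000 + 0.41 × 190000 = 490 + 71750 + 9130 + 77900 = 159270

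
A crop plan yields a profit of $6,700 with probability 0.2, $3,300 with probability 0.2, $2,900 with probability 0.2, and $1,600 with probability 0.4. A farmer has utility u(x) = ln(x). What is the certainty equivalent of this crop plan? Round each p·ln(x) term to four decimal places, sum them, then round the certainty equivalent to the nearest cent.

$2,773.60

E[u] = 0.2·ln(6700) + 0.2·ln(3300) + 0.2·ln(2900) + 0.4·ln(1600) = 1.7620 + 1.6203 + 1.5945 + 2.9511 = 7.9279
CE = e^7.9279 ≈ 2773.60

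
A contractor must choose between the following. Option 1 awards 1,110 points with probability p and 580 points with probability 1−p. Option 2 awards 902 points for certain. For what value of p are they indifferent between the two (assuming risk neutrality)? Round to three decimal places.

p·1110 + (1−p)·580 = 902
530p + 580 = 902
p = (902 − 580) / 530

p = 0.608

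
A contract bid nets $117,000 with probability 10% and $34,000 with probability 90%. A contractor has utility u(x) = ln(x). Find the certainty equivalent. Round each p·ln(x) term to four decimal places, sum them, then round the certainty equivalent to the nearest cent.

$38,472.54

E[u] = 0.1·ln(117000) + 0.9·ln(34000) = 1.1670 + 9.3907 = 10.5577
CE = e^10.5577 ≈ 38472.54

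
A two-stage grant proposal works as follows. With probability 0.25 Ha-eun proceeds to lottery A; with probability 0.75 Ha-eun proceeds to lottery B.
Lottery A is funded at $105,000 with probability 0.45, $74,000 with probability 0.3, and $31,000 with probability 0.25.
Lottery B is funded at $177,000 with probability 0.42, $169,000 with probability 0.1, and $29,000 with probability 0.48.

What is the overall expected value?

$98,170

EV(A) = 0.45 × 105000 + 0.3 × 74000 + 0.25 × 31000 = 47250 + 22200 + 7750 = 77200
EV(B) = 0.42 × 177000 + 0.1 × 169000 + 0.48 × 29000 = 74340 + 16900 + 13920 = 105160
Overall = 0.25 × 77200 + 0.75 × 105160 = 19300 + 78870 = 98170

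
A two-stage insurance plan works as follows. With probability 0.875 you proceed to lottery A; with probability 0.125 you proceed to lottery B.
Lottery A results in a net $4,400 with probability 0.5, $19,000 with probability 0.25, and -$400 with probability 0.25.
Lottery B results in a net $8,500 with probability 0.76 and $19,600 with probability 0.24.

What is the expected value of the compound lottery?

EV(A) = 0.5 × 4400 + 0.25 × 19000 + 0.25 × (-400) = 2200 + 4750 − 100 = 6850
EV(B) = 0.76 × 8500 + 0.24 × 19600 = 6460 + 4704 = 11164
Overall = 0.875 × 6850 + 0.125 × 11164 = 5993.75 + 1395.5 = 7389.25

$7,389.25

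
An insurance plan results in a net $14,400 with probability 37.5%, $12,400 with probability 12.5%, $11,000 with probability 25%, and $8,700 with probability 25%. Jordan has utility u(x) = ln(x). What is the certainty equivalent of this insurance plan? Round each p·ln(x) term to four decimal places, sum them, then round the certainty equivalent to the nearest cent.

$11,649.28

E[u] = 0.375·ln(14400) + 0.125·ln(12400) + 0.25·ln(11000) + 0.25·ln(8700) = 3.5906 + 1.1782 + 2.3264 + 2.2678 = 9.3630
CE = e^9.3630 ≈ 11649.28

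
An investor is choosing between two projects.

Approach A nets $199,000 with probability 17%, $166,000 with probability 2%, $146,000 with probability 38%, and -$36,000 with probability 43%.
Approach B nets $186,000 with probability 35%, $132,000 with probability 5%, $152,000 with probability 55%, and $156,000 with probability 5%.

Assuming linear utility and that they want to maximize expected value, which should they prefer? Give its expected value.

Approach A = 0.17 × 199000 + 0.02 × 166000 + 0.38 × 146000 + 0.43 × (-36000) = 33830 + 3320 + 55480 − 15480 = 77150
Approach B = 0.35 × 186000 + 0.05 × 132000 + 0.55 × 152000 + 0.05 × 156000 = 65100 + 6600 + 83600 + 7800 = 163100

Approach B ($163,100)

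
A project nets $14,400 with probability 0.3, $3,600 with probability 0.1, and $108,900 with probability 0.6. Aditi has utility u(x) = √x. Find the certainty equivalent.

$57,600

E[u] = 0.3·√14400 + 0.1·√3600 + 0.6·√108900 = 0.3·120 + 0.1·60 + 0.6·330 = 240
CE = (240)² = 57600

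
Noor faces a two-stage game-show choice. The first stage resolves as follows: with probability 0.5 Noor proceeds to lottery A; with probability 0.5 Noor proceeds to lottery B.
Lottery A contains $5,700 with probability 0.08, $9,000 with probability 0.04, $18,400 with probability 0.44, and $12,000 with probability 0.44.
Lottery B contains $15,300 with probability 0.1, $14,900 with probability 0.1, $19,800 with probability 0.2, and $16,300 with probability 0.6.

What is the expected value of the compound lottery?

EV(A) = 0.08 × 5700 + 0.04 × 9000 + 0.44 × 18400 + 0.44 × 12000 = 456 + 360 + 8096 + 5280 = 14192
EV(B) = 0.1 × 15300 + 0.1 × 14900 + 0.2 × 19800 + 0.6 × 16300 = 1530 + 1490 + 3960 + 9780 = 16760
Overall = 0.5 × 14192 + 0.5 × 16760 = 7096 + 8380 = 15476

$15,476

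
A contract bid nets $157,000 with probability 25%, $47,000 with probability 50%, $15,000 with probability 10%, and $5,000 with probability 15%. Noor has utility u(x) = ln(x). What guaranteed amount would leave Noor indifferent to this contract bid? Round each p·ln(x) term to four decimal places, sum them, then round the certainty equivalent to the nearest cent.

$40,505.78

E[u] = 0.25·ln(157000) + 0.5·ln(47000) + 0.1·ln(15000) + 0.15·ln(5000) = 2.9910 + 5.3790 + 0.9616 + 1.2776 = 10.6092
CE = e^10.6092 ≈ 40505.78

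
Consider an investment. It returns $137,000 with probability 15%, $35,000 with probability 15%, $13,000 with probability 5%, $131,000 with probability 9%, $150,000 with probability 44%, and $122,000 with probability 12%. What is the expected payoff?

EV = 0.15 × 137000 + 0.15 × 35000 + 0.05 × 13000 + 0.09 × 131000 + 0.44 × 150000 + 0.12 × 122000 = 20550 + 5250 + 650 + 11790 + 66000 + 14640 = 118880

$118,880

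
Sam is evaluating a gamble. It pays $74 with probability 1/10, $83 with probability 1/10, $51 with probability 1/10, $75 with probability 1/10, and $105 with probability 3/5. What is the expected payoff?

$91.30

EV = 1/10 × 74 + 1/10 × 83 + 1/10 × 51 + 1/10 × 75 + 3/5 × 105 = 7.4 + 8.3 + 5.1 + 7.5 + 63 = 91.3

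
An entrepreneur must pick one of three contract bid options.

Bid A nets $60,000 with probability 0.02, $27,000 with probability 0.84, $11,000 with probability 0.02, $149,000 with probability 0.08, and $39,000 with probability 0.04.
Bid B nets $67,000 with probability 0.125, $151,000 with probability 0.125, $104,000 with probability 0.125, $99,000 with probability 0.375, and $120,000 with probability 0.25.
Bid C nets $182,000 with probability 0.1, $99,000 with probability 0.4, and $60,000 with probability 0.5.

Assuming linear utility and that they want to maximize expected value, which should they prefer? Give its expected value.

Bid B ($107,375)

Bid A = 0.02 × 60000 + 0.84 × 27000 + 0.02 × 11000 + 0.08 × 149000 + 0.04 × 39000 = 1200 + 22680 + 220 + 11920 + 1560 = 37580
Bid B = 0.125 × 67000 + 0.125 × 151000 + 0.125 × 104000 + 0.375 × 99000 + 0.25 × 120000 = 8375 + 18875 + 13000 + 37125 + 30000 = 107375
Bid C = 0.1 × 182000 + 0.4 × 99000 + 0.5 × 60000 = 18200 + 39600 + 30000 = 87800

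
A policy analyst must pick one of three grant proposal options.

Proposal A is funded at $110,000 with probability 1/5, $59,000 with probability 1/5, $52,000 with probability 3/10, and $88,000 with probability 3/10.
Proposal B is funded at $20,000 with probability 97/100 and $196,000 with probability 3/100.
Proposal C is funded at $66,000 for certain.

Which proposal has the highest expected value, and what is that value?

Proposal A ($75,800)

Proposal A = 1/5 × 110000 + 1/5 × 59000 + 3/10 × 52000 + 3/10 × 88000 = 22000 + 11800 + 15600 + 26400 = 75800
Proposal B = 97/100 × 20000 + 3/100 × 196000 = 19400 + 5880 = 25280
Proposal C: 66000 (certain)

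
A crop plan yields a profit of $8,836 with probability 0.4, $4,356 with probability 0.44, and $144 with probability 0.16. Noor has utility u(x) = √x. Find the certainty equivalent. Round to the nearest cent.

E[u] = 0.4·√8836 + 0.44·√4356 + 0.16·√144 = 0.4·94 + 0.44·66 + 0.16·12 = 68.56
CE = (68.56)² = 4700.4736

$4,700.47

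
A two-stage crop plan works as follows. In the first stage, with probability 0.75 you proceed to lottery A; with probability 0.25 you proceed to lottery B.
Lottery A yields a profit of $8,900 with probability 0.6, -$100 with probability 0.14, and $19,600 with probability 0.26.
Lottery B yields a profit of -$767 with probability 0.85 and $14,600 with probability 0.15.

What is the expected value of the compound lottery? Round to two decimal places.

$8,201.01

EV(A) = 0.6 × 8900 + 0.14 × (-100) + 0.26 × 19600 = 5340 − 14 + 5096 = 10422
EV(B) = 0.85 × (-767) + 0.15 × 14600 = -651.95 + 2190 = 1538.05
Overall = 0.75 × 10422 + 0.25 × 1538.05 = 7816.5 + 384.5125 = 8201.0125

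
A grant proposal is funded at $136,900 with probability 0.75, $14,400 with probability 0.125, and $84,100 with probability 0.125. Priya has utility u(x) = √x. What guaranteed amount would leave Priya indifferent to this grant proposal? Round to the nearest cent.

E[u] = 0.75·√136900 + 0.125·√14400 + 0.125·√84100 = 0.75·370 + 0.125·120 + 0.125·290 = 328.75
CE = (328.75)² = 108076.5625

$108,076.56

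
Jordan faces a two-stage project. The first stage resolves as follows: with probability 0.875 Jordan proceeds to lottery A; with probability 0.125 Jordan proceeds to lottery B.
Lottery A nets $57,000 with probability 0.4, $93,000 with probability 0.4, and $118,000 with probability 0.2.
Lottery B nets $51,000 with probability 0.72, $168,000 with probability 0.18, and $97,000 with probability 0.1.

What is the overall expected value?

$82,732.50

EV(A) = 0.4 × 57000 + 0.4 × 93000 + 0.2 × 118000 = 22800 + 37200 + 23600 = 83600
EV(B) = 0.72 × 51000 + 0.18 × 168000 + 0.1 × 97000 = 36720 + 30240 + 9700 = 76660
Overall = 0.875 × 83600 + 0.125 × 76660 = 73150 + 9582.5 = 82732.5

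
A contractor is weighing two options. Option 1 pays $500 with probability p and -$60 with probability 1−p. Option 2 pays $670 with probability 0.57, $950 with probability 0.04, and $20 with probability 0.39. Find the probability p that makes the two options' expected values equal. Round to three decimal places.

p = 0.871

EV(Option 2) = 0.57 × 670 + 0.04 × 950 + 0.39 × 20 = 381.9 + 38 + 7.8 = 427.7
p·500 + (1−p)·(-60) = 427.7
560p − 60 = 427.7
p = (427.7 + 60) / 560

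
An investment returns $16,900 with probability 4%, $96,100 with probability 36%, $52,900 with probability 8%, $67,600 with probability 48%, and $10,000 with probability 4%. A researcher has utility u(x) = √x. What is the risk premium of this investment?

$2,656

E[u] = 0.04·√16900 + 0.36·√96100 + 0.08·√52900 + 0.48·√67600 + 0.04·√10000 = 0.04·130 + 0.36·310 + 0.08·230 + 0.48·260 + 0.04·100 = 264
CE = (264)² = 69696
Risk premium = EV − CE = 72352 − 69696 = 2656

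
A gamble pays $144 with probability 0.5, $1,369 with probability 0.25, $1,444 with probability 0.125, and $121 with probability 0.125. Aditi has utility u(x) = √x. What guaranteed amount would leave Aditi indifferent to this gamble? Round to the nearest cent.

$456.89

E[u] = 0.5·√144 + 0.25·√1369 + 0.125·√1444 + 0.125·√121 = 0.5·12 + 0.25·37 + 0.125·38 + 0.125·11 = 21.375
CE = (21.375)² = 456.890625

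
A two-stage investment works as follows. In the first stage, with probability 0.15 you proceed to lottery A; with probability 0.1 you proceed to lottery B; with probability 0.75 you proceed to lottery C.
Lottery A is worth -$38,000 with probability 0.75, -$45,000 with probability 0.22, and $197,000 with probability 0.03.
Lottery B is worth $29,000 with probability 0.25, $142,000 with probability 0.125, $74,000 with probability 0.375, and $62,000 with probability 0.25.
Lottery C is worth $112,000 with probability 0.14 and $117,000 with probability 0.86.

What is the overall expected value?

$89,176.50

EV(A) = 0.75 × (-38000) + 0.22 × (-45000) + 0.03 × 197000 = -28500 − 9900 + 5910 = -32490
EV(B) = 0.25 × 29000 + 0.125 × 142000 + 0.375 × 74000 + 0.25 × 62000 = 7250 + 17750 + 27750 + 15500 = 68250
EV(C) = 0.14 × 112000 + 0.86 × 117000 = 15680 + 100620 = 116300
Overall = 0.15 × (-32490) + 0.1 × 68250 + 0.75 × 116300 = -4873.5 + 6825 + 87225 = 89176.5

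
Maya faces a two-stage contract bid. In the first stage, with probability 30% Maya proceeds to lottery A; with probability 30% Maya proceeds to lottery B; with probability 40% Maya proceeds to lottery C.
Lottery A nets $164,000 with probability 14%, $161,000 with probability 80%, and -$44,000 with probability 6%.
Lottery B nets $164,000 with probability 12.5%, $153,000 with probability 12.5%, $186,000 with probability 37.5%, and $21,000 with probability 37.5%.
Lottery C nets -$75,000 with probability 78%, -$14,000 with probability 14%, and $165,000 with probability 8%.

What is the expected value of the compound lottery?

$61,007

EV(A) = 0.14 × 164000 + 0.8 × 161000 + 0.06 × (-44000) = 22960 + 128800 − 2640 = 149120
EV(B) = 0.125 × 164000 + 0.125 × 153000 + 0.375 × 186000 + 0.375 × 21000 = 20500 + 19125 + 69750 + 7875 = 117250
EV(C) = 0.78 × (-75000) + 0.14 × (-14000) + 0.08 × 165000 = -58500 − 1960 + 13200 = -47260
Overall = 0.3 × 149120 + 0.3 × 117250 + 0.4 × (-47260) = 44736 + 35175 − 18904 = 61007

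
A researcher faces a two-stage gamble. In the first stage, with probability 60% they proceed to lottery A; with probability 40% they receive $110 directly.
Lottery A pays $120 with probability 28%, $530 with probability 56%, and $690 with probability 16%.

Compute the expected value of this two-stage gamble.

$308.48

EV(A) = 0.28 × 120 + 0.56 × 530 + 0.16 × 690 = 33.6 + 296.8 + 110.4 = 440.8
Branch B: 110 (certain)
Overall = 0.6 × 440.8 + 0.4 × 110 = 264.48 + 44 = 308.48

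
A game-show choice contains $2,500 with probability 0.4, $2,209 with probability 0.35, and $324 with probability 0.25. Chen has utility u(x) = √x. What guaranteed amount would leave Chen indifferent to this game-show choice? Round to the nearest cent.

E[u] = 0.4·√2500 + 0.35·√2209 + 0.25·√324 = 0.4·50 + 0.35·47 + 0.25·18 = 40.95
CE = (40.95)² = 1676.9025

$1,676.90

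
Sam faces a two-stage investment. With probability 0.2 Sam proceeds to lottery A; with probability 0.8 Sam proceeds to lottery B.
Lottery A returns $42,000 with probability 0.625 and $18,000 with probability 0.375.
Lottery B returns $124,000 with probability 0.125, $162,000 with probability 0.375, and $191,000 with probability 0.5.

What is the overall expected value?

$144,000

EV(A) = 0.625 × 42000 + 0.375 × 18000 = 26250 + 6750 = 33000
EV(B) = 0.125 × 124000 + 0.375 × 162000 + 0.5 × 191000 = 15500 + 60750 + 95500 = 171750
Overall = 0.2 × 33000 + 0.8 × 171750 = 6600 + 137400 = 144000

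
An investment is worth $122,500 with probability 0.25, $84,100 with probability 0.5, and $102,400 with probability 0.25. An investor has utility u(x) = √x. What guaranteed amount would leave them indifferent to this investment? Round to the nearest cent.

E[u] = 0.25·√122500 + 0.5·√84100 + 0.25·√102400 = 0.25·350 + 0.5·290 + 0.25·320 = 312.5
CE = (312.5)² = 97656.25

$97,656.25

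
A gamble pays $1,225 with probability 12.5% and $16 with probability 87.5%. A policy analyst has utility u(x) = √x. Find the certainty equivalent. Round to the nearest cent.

$62.02

E[u] = 0.125·√1225 + 0.875·√16 = 0.125·35 + 0.875·4 = 7.875
CE = (7.875)² = 62.015625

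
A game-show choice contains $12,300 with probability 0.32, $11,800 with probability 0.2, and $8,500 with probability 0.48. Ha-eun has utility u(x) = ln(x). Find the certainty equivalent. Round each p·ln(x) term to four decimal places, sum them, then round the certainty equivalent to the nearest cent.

E[u] = 0.32·ln(12300) + 0.2·ln(11800) + 0.48·ln(8500) = 3.0136 + 1.8752 + 4.3430 = 9.2318
CE = e^9.2318 ≈ 10216.92

$10,216.92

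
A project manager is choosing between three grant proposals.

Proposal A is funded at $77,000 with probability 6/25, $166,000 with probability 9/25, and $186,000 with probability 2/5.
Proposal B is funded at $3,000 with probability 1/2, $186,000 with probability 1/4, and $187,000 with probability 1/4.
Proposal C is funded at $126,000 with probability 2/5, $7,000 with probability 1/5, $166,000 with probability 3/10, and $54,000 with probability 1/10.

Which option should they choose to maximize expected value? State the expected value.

Proposal A = 6/25 × 77000 + 9/25 × 166000 + 2/5 × 186000 = 18480 + 59760 + 74400 = 152640
Proposal B = 1/2 × 3000 + 1/4 × 186000 + 1/4 × 187000 = 1500 + 46500 + 46750 = 94750
Proposal C = 2/5 × 126000 + 1/5 × 7000 + 3/10 × 166000 + 1/10 × 54000 = 50400 + 1400 + 49800 + 5400 = 107000

Proposal A ($152,640)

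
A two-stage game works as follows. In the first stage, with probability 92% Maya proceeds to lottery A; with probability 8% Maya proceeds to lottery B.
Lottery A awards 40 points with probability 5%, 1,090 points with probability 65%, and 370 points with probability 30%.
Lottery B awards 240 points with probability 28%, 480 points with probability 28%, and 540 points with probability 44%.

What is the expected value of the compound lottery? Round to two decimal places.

790.92 points

EV(A) = 0.05 × 40 + 0.65 × 1090 + 0.3 × 370 = 2 + 708.5 + 111 = 821.5
EV(B) = 0.28 × 240 + 0.28 × 480 + 0.44 × 540 = 67.2 + 134.4 + 237.6 = 439.2
Overall = 0.92 × 821.5 + 0.08 × 439.2 = 755.78 + 35.136 = 790.916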